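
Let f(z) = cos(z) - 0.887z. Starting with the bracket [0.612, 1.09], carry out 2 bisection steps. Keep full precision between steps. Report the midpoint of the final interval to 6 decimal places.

f(0.612000) = 0.275657, f(1.090000) = -0.504345 (opposite signs)
step 1: m = 0.851000, f(m) = -0.095605 < 0 → root in [0.612000, 0.851000]
step 2: m = 0.731500, f(m) = 0.095333 > 0 → root in [0.731500, 0.851000]
Midpoint of [0.731500, 0.851000] = 0.791250

0.791250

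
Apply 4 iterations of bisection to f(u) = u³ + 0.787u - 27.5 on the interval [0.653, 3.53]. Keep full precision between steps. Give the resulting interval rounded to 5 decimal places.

[2.81075, 2.99056]

f(0.653000) = -26.707644, f(3.530000) = 19.265087 (opposite signs)
step 1: m = 2.091500, f(m) = -16.704990 < 0 → root in [2.091500, 3.530000]
step 2: m = 2.810750, f(m) = -3.082128 < 0 → root in [2.810750, 3.530000]
step 3: m = 3.170375, f(m) = 6.861404 > 0 → root in [2.810750, 3.170375]
step 4: m = 2.990562, f(m) = 1.599561 > 0 → root in [2.810750, 2.990562]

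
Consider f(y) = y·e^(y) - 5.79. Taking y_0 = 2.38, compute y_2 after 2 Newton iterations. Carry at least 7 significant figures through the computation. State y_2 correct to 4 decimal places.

f'(y) = (y + 1)·e^(y)
y_0 = 2.380000: f = 19.925669, f' = 36.520572 → y_1 = 2.380000 - (19.925669)/(36.520572) = 1.834399
y_1 = 1.834399: f = 5.695847, f' = 17.747215 → y_2 = 1.834399 - (5.695847)/(17.747215) = 1.513456

1.5135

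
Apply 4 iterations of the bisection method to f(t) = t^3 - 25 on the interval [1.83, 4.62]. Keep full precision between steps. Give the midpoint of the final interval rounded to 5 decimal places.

f(1.830000) = -18.871513, f(4.620000) = 73.611128 (opposite signs)
step 1: m = 3.225000, f(m) = 8.542016 > 0 → root in [1.830000, 3.225000]
step 2: m = 2.527500, f(m) = -8.853682 < 0 → root in [2.527500, 3.225000]
step 3: m = 2.876250, f(m) = -1.205319 < 0 → root in [2.876250, 3.225000]
step 4: m = 3.050625, f(m) = 3.390071 > 0 → root in [2.876250, 3.050625]
Midpoint of [2.876250, 3.050625] = 2.963437

2.96344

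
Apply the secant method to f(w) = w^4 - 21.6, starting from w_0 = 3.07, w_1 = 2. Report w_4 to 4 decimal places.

2.1554

Secant update: w_(k+1) = w_k − f(w_k)·(w_k − w_(k-1))/(f(w_k) − f(w_(k-1))).
f(w_0) = 67.228740, f(w_1) = -5.600000
w_2 = 2.000000 - (-5.600000)·(2.000000 - 3.070000)/(-5.600000 - (67.228740)) = 2.082275; f(w_2) = -2.800231
w_3 = 2.082275 - (-2.800231)·(2.082275 - 2.000000)/(-2.800231 - (-5.600000)) = 2.164564; f(w_3) = 0.352385
w_4 = 2.164564 - (0.352385)·(2.164564 - 2.082275)/(0.352385 - (-2.800231)) = 2.155366; f(w_4) = -0.018372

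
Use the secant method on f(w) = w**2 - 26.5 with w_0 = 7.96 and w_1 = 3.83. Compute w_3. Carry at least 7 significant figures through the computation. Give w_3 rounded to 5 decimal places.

5.19563

f(w_0) = 36.861600, f(w_1) = -11.831100
w_2 = 3.830000 - (-11.831100)·(3.830000 - 7.960000)/(-11.831100 - (36.861600)) = 4.833486; f(w_2) = -3.137413
w_3 = 4.833486 - (-3.137413)·(4.833486 - 3.830000)/(-3.137413 - (-11.831100)) = 5.195628; f(w_3) = 0.494551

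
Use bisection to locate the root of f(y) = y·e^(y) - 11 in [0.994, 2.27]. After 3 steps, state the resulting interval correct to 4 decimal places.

f(0.994000) = -8.314191, f(2.270000) = 10.972240 (opposite signs)
step 1: m = 1.632000, f(m) = -2.653801 < 0 → root in [1.632000, 2.270000]
step 2: m = 1.951000, f(m) = 2.726689 > 0 → root in [1.632000, 1.951000]
step 3: m = 1.791500, f(m) = -0.253789 < 0 → root in [1.791500, 1.951000]

[1.7915, 1.9510]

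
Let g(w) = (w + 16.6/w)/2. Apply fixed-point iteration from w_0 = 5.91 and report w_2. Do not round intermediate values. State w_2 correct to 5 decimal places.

w_1 = g(5.910000) = 4.359399
w_2 = g(4.359399) = 4.083632

4.08363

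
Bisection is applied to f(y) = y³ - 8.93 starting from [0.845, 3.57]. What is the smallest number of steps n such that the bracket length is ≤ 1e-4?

Initial width b − a = 3.57 − 0.845 = 2.725000.
After n steps the width is (b−a)/2^n; need (b−a)/2^n ≤ 1e-4.
So n ≥ log₂(2.725000/1e-4) = log₂(27250.0000) ≈ 14.7340.
Hence n = 15.

15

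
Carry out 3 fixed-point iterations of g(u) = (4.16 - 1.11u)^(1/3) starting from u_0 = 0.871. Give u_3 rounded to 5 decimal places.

1.38355

u_1 = g(0.871000) = 1.472567
u_2 = g(1.472567) = 1.361799
u_3 = g(1.361799) = 1.383549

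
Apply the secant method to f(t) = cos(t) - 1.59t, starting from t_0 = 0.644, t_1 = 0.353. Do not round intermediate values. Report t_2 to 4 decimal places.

f(t_0) = -0.224259, f(t_1) = 0.377070
t_2 = 0.353000 - (0.377070)·(0.353000 - 0.644000)/(0.377070 - (-0.224259)) = 0.535475; f(t_2) = 0.008622

0.5355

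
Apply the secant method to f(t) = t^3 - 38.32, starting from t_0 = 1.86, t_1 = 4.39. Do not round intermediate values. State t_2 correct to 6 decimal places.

2.891979

f(t_0) = -31.885144, f(t_1) = 46.284519
t_2 = 4.390000 - (46.284519)·(4.390000 - 1.860000)/(46.284519 - (-31.885144)) = 2.891979; f(t_2) = -14.132822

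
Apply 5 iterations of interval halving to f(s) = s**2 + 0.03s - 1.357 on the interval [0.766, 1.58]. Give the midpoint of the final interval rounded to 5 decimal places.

f(0.766000) = -0.747264, f(1.580000) = 1.186800 (opposite signs)
step 1: m = 1.173000, f(m) = 0.054119 > 0 → root in [0.766000, 1.173000]
step 2: m = 0.969500, f(m) = -0.387985 < 0 → root in [0.969500, 1.173000]
step 3: m = 1.071250, f(m) = -0.177286 < 0 → root in [1.071250, 1.173000]
step 4: m = 1.122125, f(m) = -0.064172 < 0 → root in [1.122125, 1.173000]
step 5: m = 1.147563, f(m) = -0.005673 < 0 → root in [1.147563, 1.173000]
Midpoint of [1.147563, 1.173000] = 1.160281

1.16028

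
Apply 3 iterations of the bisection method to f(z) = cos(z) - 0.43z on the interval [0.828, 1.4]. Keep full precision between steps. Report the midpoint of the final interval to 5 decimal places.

1.07825

f(0.828000) = 0.320310, f(1.400000) = -0.432033 (opposite signs)
step 1: m = 1.114000, f(m) = -0.037945 < 0 → root in [0.828000, 1.114000]
step 2: m = 0.971000, f(m) = 0.146944 > 0 → root in [0.971000, 1.114000]
step 3: m = 1.042500, f(m) = 0.055788 > 0 → root in [1.042500, 1.114000]
Midpoint of [1.042500, 1.114000] = 1.078250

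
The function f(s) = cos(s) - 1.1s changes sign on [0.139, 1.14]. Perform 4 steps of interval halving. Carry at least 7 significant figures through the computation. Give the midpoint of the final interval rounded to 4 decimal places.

0.6708

f(0.139000) = 0.837455, f(1.140000) = -0.836405 (opposite signs)
step 1: m = 0.639500, f(m) = 0.098944 > 0 → root in [0.639500, 1.140000]
step 2: m = 0.889750, f(m) = -0.349119 < 0 → root in [0.639500, 0.889750]
step 3: m = 0.764625, f(m) = -0.119445 < 0 → root in [0.639500, 0.764625]
step 4: m = 0.702062, f(m) = -0.008757 < 0 → root in [0.639500, 0.702062]
Midpoint of [0.639500, 0.702062] = 0.670781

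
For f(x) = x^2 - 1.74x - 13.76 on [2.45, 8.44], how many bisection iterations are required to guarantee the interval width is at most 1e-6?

23

Initial width b − a = 8.44 − 2.45 = 5.990000.
After n steps the width is (b−a)/2^n; need (b−a)/2^n ≤ 1e-6.
So n ≥ log₂(5.990000/1e-6) = log₂(5990000.0000) ≈ 22.5141.
Hence n = 23.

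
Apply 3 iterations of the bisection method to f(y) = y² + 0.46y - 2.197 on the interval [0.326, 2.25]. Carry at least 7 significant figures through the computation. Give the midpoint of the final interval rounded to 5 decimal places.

f(0.326000) = -1.940764, f(2.250000) = 3.900500 (opposite signs)
step 1: m = 1.288000, f(m) = 0.054424 > 0 → root in [0.326000, 1.288000]
step 2: m = 0.807000, f(m) = -1.174531 < 0 → root in [0.807000, 1.288000]
step 3: m = 1.047500, f(m) = -0.617894 < 0 → root in [1.047500, 1.288000]
Midpoint of [1.047500, 1.288000] = 1.167750

1.16775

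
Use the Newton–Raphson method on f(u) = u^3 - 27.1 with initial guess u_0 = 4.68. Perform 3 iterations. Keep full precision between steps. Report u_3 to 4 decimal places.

f'(u) = 3u^2
u_0 = 4.680000: f = 75.403232, f' = 65.707200 → u_1 = 4.680000 - (75.403232)/(65.707200) = 3.532436
u_1 = 3.532436: f = 16.978096, f' = 37.434308 → u_2 = 3.532436 - (16.978096)/(37.434308) = 3.078892
u_2 = 3.078892: f = 2.086592, f' = 28.438729 → u_3 = 3.078892 - (2.086592)/(28.438729) = 3.005521

3.0055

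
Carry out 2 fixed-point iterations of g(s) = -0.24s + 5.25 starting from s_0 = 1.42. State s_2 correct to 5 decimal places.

4.07179

s_1 = g(1.420000) = 4.909200
s_2 = g(4.909200) = 4.071792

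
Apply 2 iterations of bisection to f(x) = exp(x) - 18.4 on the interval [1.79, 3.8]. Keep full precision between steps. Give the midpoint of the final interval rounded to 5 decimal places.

f(1.790000) = -12.410548, f(3.800000) = 26.301184 (opposite signs)
step 1: m = 2.795000, f(m) = -2.037371 < 0 → root in [2.795000, 3.800000]
step 2: m = 3.297500, f(m) = 8.644942 > 0 → root in [2.795000, 3.297500]
Midpoint of [2.795000, 3.297500] = 3.046250

3.04625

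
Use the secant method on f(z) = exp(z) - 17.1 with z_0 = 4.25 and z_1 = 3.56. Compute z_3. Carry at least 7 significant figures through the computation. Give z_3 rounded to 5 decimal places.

2.94925

f(z_0) = 53.005412, f(z_1) = 18.063197
z_2 = 3.560000 - (18.063197)·(3.560000 - 4.250000)/(18.063197 - (53.005412)) = 3.203308; f(z_2) = 7.513820
z_3 = 3.203308 - (7.513820)·(3.203308 - 3.560000)/(7.513820 - (18.063197)) = 2.949253; f(z_3) = 1.991694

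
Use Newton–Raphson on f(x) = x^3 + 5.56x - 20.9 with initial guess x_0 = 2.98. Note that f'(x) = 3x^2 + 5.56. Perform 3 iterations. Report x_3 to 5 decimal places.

2.09808

x_0 = 2.980000: f = 22.132392, f' = 32.201200 → x_1 = 2.980000 - (22.132392)/(32.201200) = 2.292684
x_1 = 2.292684: f = 3.898592, f' = 21.329203 → x_2 = 2.292684 - (3.898592)/(21.329203) = 2.109902
x_2 = 2.109902: f = 0.223684, f' = 18.915064 → x_3 = 2.109902 - (0.223684)/(18.915064) = 2.098077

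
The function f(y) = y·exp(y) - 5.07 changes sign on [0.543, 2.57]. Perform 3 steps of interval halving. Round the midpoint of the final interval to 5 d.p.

1.42981

f(0.543000) = -4.135409, f(2.570000) = 28.509169 (opposite signs)
step 1: m = 1.556500, f(m) = 2.311226 > 0 → root in [0.543000, 1.556500]
step 2: m = 1.049750, f(m) = -2.070931 < 0 → root in [1.049750, 1.556500]
step 3: m = 1.303125, f(m) = -0.273482 < 0 → root in [1.303125, 1.556500]
Midpoint of [1.303125, 1.556500] = 1.429813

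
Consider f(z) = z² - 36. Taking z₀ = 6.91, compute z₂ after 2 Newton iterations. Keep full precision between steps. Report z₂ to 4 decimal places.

Newton update: z ← z − f(z)/f'(z).
f'(z) = 2z
z_0 = 6.910000: f = 11.748100, f' = 13.820000 → z_1 = 6.910000 - (11.748100)/(13.820000) = 6.059920
z_1 = 6.059920: f = 0.722635, f' = 12.119841 → z_2 = 6.059920 - (0.722635)/(12.119841) = 6.000296

6.0003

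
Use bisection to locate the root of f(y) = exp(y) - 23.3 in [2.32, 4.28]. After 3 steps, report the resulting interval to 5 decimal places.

f(2.320000) = -13.124326, f(4.280000) = 48.940440 (opposite signs)
step 1: m = 3.300000, f(m) = 3.812639 > 0 → root in [2.320000, 3.300000]
step 2: m = 2.810000, f(m) = -6.690082 < 0 → root in [2.810000, 3.300000]
step 3: m = 3.055000, f(m) = -2.078814 < 0 → root in [3.055000, 3.300000]

[3.05500, 3.30000]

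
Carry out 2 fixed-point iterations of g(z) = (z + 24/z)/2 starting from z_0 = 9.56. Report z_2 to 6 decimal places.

z_1 = g(9.560000) = 6.035230
z_2 = g(6.035230) = 5.005940

5.005940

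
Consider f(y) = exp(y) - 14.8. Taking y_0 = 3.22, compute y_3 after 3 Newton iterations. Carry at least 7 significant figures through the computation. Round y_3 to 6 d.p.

2.694649

Newton update: y ← y − f(y)/f'(y).
f'(y) = exp(y)
y_0 = 3.220000: f = 10.228120, f' = 25.028120 → y_1 = 3.220000 - (10.228120)/(25.028120) = 2.811335
y_1 = 2.811335: f = 1.832105, f' = 16.632105 → y_2 = 2.811335 - (1.832105)/(16.632105) = 2.701180
y_2 = 2.701180: f = 0.097302, f' = 14.897302 → y_3 = 2.701180 - (0.097302)/(14.897302) = 2.694649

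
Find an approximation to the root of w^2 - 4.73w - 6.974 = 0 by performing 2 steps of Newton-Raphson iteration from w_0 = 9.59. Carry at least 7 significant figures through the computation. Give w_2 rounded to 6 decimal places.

Newton update: w ← w − f(w)/f'(w).
f'(w) = 2w - 4.73
w_0 = 9.590000: f = 39.633400, f' = 14.450000 → w_1 = 9.590000 - (39.633400)/(14.450000) = 6.847204
w_1 = 6.847204: f = 7.522929, f' = 8.964408 → w_2 = 6.847204 - (7.522929)/(8.964408) = 6.008004

6.008004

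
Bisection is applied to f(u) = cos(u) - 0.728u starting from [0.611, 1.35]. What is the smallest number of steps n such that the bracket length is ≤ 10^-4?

Initial width b − a = 1.35 − 0.611 = 0.739000.
After n steps the width is (b−a)/2^n; need (b−a)/2^n ≤ 10^-4.
So n ≥ log₂(0.739000/10^-4) = log₂(7390.0000) ≈ 12.8514.
Hence n = 13.

13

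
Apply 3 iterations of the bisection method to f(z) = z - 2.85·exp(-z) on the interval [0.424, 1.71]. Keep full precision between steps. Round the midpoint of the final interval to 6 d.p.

f(0.424000) = -1.441108, f(1.710000) = 1.194532 (opposite signs)
step 1: m = 1.067000, f(m) = 0.086489 > 0 → root in [0.424000, 1.067000]
step 2: m = 0.745500, f(m) = -0.606816 < 0 → root in [0.745500, 1.067000]
step 3: m = 0.906250, f(m) = -0.245254 < 0 → root in [0.906250, 1.067000]
Midpoint of [0.906250, 1.067000] = 0.986625

0.986625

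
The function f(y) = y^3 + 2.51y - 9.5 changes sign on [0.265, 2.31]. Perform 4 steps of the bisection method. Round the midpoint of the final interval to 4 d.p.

f(0.265000) = -8.816240, f(2.310000) = 8.624491 (opposite signs)
step 1: m = 1.287500, f(m) = -4.134143 < 0 → root in [1.287500, 2.310000]
step 2: m = 1.798750, f(m) = 0.834721 > 0 → root in [1.287500, 1.798750]
step 3: m = 1.543125, f(m) = -1.952213 < 0 → root in [1.543125, 1.798750]
step 4: m = 1.670937, f(m) = -0.640636 < 0 → root in [1.670937, 1.798750]
Midpoint of [1.670937, 1.798750] = 1.734844

1.7348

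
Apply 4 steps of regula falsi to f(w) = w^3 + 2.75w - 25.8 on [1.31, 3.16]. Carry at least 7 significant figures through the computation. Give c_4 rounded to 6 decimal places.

2.644887

False-position update: c = (a·f(b) − b·f(a))/(f(b) − f(a)); replace the endpoint whose sign matches f(c).
f(1.310000) = -19.949409, f(3.160000) = 14.444496
step 1: c = 2.383051, f(c) = -5.713429 < 0 → new bracket [2.383051, 3.160000]
step 2: c = 2.603264, f(c) = -0.998744 < 0 → new bracket [2.603264, 3.160000]
step 3: c = 2.639269, f(c) = -0.157539 < 0 → new bracket [2.639269, 3.160000]
step 4: c = 2.644887, f(c) = -0.024437 < 0 → new bracket [2.644887, 3.160000]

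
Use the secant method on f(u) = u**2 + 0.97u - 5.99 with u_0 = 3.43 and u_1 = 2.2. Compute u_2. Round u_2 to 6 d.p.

f(u_0) = 9.102000, f(u_1) = 0.984000
u_2 = 2.200000 - (0.984000)·(2.200000 - 3.430000)/(0.984000 - (9.102000)) = 2.050909; f(u_2) = 0.205610

2.050909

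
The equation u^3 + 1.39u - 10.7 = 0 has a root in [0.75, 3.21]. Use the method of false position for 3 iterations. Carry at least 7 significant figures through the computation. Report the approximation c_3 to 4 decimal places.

f(0.750000) = -9.235625, f(3.210000) = 26.838061
step 1: c = 1.379812, f(c) = -6.155064 < 0 → new bracket [1.379812, 3.210000]
step 2: c = 1.721244, f(c) = -3.207970 < 0 → new bracket [1.721244, 3.210000]
step 3: c = 1.880197, f(c) = -1.439770 < 0 → new bracket [1.880197, 3.210000]

1.8802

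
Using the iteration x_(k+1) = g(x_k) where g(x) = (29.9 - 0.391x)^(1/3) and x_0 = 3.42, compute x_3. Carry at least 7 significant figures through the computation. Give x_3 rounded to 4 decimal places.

3.0618

x_1 = g(3.420000) = 3.056799
x_2 = g(3.056799) = 3.061856
x_3 = g(3.061856) = 3.061786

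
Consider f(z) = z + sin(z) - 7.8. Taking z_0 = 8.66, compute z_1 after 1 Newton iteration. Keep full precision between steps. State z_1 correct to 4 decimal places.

f'(z) = 1 + cos(z)
z_0 = 8.660000: f = 1.552377, f' = 0.278464 → z_1 = 8.660000 - (1.552377)/(0.278464) = 3.085213

3.0852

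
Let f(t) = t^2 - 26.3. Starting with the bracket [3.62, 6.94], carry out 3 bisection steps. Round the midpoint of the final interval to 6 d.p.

f(3.620000) = -13.195600, f(6.940000) = 21.863600 (opposite signs)
step 1: m = 5.280000, f(m) = 1.578400 > 0 → root in [3.620000, 5.280000]
step 2: m = 4.450000, f(m) = -6.497500 < 0 → root in [4.450000, 5.280000]
step 3: m = 4.865000, f(m) = -2.631775 < 0 → root in [4.865000, 5.280000]
Midpoint of [4.865000, 5.280000] = 5.072500

5.072500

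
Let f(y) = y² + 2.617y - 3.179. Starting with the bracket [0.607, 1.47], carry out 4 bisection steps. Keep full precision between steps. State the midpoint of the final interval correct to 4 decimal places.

f(0.607000) = -1.222032, f(1.470000) = 2.828890 (opposite signs)
step 1: m = 1.038500, f(m) = 0.617237 > 0 → root in [0.607000, 1.038500]
step 2: m = 0.822750, f(m) = -0.348946 < 0 → root in [0.822750, 1.038500]
step 3: m = 0.930625, f(m) = 0.122509 > 0 → root in [0.822750, 0.930625]
step 4: m = 0.876688, f(m) = -0.116128 < 0 → root in [0.876688, 0.930625]
Midpoint of [0.876688, 0.930625] = 0.903656

0.9037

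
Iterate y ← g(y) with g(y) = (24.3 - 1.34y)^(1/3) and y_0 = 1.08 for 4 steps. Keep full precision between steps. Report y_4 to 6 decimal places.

2.742391

y_1 = g(1.080000) = 2.837787
y_2 = g(2.837787) = 2.736735
y_3 = g(2.736735) = 2.742748
y_4 = g(2.742748) = 2.742391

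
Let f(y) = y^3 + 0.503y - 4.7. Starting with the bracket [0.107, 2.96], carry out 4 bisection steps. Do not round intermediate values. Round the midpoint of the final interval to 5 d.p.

f(0.107000) = -4.644954, f(2.960000) = 22.723216 (opposite signs)
step 1: m = 1.533500, f(m) = -0.322437 < 0 → root in [1.533500, 2.960000]
step 2: m = 2.246750, f(m) = 7.771452 > 0 → root in [1.533500, 2.246750]
step 3: m = 1.890125, f(m) = 3.003342 > 0 → root in [1.533500, 1.890125]
step 4: m = 1.711813, f(m) = 1.177169 > 0 → root in [1.533500, 1.711813]
Midpoint of [1.533500, 1.711813] = 1.622656

1.62266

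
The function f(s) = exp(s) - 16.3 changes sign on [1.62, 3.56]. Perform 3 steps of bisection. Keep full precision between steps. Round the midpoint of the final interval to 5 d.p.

2.71125

f(1.620000) = -11.246910, f(3.560000) = 18.863197 (opposite signs)
step 1: m = 2.590000, f(m) = -2.970228 < 0 → root in [2.590000, 3.560000]
step 2: m = 3.075000, f(m) = 5.349882 > 0 → root in [2.590000, 3.075000]
step 3: m = 2.832500, f(m) = 0.687877 > 0 → root in [2.590000, 2.832500]
Midpoint of [2.590000, 2.832500] = 2.711250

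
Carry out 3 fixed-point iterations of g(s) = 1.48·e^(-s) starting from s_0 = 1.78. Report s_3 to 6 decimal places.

s_1 = g(1.780000) = 0.249584
s_2 = g(0.249584) = 1.153104
s_3 = g(1.153104) = 0.467170

0.467170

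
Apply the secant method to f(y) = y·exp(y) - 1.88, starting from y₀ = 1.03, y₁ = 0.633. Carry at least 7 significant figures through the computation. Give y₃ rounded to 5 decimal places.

0.82918

f(y_0) = 1.005098, f(y_1) = -0.687902
y_2 = 0.633000 - (-0.687902)·(0.633000 - 1.030000)/(-0.687902 - (1.005098)) = 0.794310; f(y_2) = -0.122263
y_3 = 0.794310 - (-0.122263)·(0.794310 - 0.633000)/(-0.122263 - (-0.687902)) = 0.829176; f(y_3) = 0.020001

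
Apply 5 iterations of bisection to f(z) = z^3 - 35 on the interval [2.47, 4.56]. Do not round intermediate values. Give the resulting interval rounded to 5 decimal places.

[3.25375, 3.31906]

f(2.470000) = -19.930777, f(4.560000) = 59.818816 (opposite signs)
step 1: m = 3.515000, f(m) = 8.428616 > 0 → root in [2.470000, 3.515000]
step 2: m = 2.992500, f(m) = -8.201994 < 0 → root in [2.992500, 3.515000]
step 3: m = 3.253750, f(m) = -0.552910 < 0 → root in [3.253750, 3.515000]
step 4: m = 3.384375, f(m) = 3.764611 > 0 → root in [3.253750, 3.384375]
step 5: m = 3.319062, f(m) = 1.563376 > 0 → root in [3.253750, 3.319062]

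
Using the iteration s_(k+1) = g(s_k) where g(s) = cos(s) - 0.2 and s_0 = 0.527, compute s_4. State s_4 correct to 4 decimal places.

0.6066

s_1 = g(0.527000) = 0.664320
s_2 = g(0.664320) = 0.587336
s_3 = g(0.587336) = 0.632420
s_4 = g(0.632420) = 0.606600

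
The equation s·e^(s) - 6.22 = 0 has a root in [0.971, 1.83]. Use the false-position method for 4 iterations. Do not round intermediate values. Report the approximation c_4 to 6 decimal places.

1.451880

f(0.971000) = -3.655993, f(1.830000) = 5.188013
step 1: c = 1.326099, f(c) = -1.225483 < 0 → new bracket [1.326099, 1.830000]
step 2: c = 1.422384, f(c) = -0.321382 < 0 → new bracket [1.422384, 1.830000]
step 3: c = 1.446162, f(c) = -0.078467 < 0 → new bracket [1.446162, 1.830000]
step 4: c = 1.451880, f(c) = -0.018817 < 0 → new bracket [1.451880, 1.830000]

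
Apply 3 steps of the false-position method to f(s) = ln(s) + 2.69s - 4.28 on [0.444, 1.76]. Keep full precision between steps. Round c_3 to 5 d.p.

f(0.444000) = -3.897571, f(1.760000) = 1.019714
step 1: c = 1.487097, f(c) = 0.117116 > 0 → new bracket [0.444000, 1.487097]
step 2: c = 1.456668, f(c) = 0.014587 > 0 → new bracket [0.444000, 1.456668]
step 3: c = 1.452892, f(c) = 0.001834 > 0 → new bracket [0.444000, 1.452892]

1.45289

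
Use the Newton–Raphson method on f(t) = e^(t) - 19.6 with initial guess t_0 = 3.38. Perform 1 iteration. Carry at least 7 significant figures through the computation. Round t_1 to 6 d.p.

3.047330

f'(t) = e^(t)
t_0 = 3.380000: f = 9.770771, f' = 29.370771 → t_1 = 3.380000 - (9.770771)/(29.370771) = 3.047330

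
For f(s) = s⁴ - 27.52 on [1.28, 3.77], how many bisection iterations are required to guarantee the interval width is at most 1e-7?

25

Initial width b − a = 3.77 − 1.28 = 2.490000.
After n steps the width is (b−a)/2^n; need (b−a)/2^n ≤ 1e-7.
So n ≥ log₂(2.490000/1e-7) = log₂(24900000.0000) ≈ 24.5696.
Hence n = 25.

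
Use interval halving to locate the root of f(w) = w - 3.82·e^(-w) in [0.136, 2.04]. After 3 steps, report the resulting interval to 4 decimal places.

f(0.136000) = -3.198259, f(2.040000) = 1.543290 (opposite signs)
step 1: m = 1.088000, f(m) = -0.198918 < 0 → root in [1.088000, 2.040000]
step 2: m = 1.564000, f(m) = 0.764485 > 0 → root in [1.088000, 1.564000]
step 3: m = 1.326000, f(m) = 0.311648 > 0 → root in [1.088000, 1.326000]

[1.0880, 1.3260]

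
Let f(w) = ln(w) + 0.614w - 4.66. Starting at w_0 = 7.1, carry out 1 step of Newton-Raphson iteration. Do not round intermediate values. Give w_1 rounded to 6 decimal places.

4.901543

Newton update: w ← w − f(w)/f'(w).
f'(w) = 1/w + 0.614
w_0 = 7.100000: f = 1.659495, f' = 0.754845 → w_1 = 7.100000 - (1.659495)/(0.754845) = 4.901543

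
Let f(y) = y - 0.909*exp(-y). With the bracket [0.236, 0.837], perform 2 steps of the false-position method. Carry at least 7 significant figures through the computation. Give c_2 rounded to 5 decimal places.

0.53414

f(0.236000) = -0.481911, f(0.837000) = 0.443396
step 1: c = 0.549008, f(c) = 0.024040 > 0 → new bracket [0.236000, 0.549008]
step 2: c = 0.534136, f(c) = 0.001302 > 0 → new bracket [0.236000, 0.534136]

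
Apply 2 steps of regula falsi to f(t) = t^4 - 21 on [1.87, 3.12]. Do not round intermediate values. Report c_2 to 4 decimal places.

2.0726

False-position update: c = (a·f(b) − b·f(a))/(f(b) − f(a)); replace the endpoint whose sign matches f(c).
f(1.870000) = -8.771690, f(3.120000) = 73.758543
step 1: c = 2.002856, f(c) = -4.908421 < 0 → new bracket [2.002856, 3.120000]
step 2: c = 2.072560, f(c) = -2.548642 < 0 → new bracket [2.072560, 3.120000]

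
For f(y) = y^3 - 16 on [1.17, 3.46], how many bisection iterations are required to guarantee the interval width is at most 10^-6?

22

Initial width b − a = 3.46 − 1.17 = 2.290000.
After n steps the width is (b−a)/2^n; need (b−a)/2^n ≤ 10^-6.
So n ≥ log₂(2.290000/10^-6) = log₂(2290000.0000) ≈ 21.1269.
Hence n = 22.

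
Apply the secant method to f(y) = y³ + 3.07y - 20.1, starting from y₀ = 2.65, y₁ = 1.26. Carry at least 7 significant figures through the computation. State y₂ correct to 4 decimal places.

2.2076

f(y_0) = 6.645125, f(y_1) = -14.231424
y_2 = 1.260000 - (-14.231424)·(1.260000 - 2.650000)/(-14.231424 - (6.645125)) = 2.207555; f(y_2) = -2.564730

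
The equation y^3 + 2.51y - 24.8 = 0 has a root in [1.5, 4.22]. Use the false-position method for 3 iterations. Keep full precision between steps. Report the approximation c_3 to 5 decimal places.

2.54126

False-position update: c = (a·f(b) − b·f(a))/(f(b) − f(a)); replace the endpoint whose sign matches f(c).
f(1.500000) = -17.660000, f(4.220000) = 60.943648
step 1: c = 2.111106, f(c) = -10.092405 < 0 → new bracket [2.111106, 4.220000]
step 2: c = 2.410726, f(c) = -4.738897 < 0 → new bracket [2.410726, 4.220000]
step 3: c = 2.541263, f(c) = -2.009916 < 0 → new bracket [2.541263, 4.220000]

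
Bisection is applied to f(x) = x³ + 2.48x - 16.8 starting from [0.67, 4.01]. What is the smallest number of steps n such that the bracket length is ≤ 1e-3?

Initial width b − a = 4.01 − 0.67 = 3.340000.
After n steps the width is (b−a)/2^n; need (b−a)/2^n ≤ 1e-3.
So n ≥ log₂(3.340000/1e-3) = log₂(3340.0000) ≈ 11.7056.
Hence n = 12.

12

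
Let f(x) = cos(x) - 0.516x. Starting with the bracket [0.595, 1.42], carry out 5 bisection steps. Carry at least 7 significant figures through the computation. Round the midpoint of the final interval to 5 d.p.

f(0.595000) = 0.521128, f(1.420000) = -0.582495 (opposite signs)
step 1: m = 1.007500, f(m) = 0.014106 > 0 → root in [1.007500, 1.420000]
step 2: m = 1.213750, f(m) = -0.276787 < 0 → root in [1.007500, 1.213750]
step 3: m = 1.110625, f(m) = -0.128981 < 0 → root in [1.007500, 1.110625]
step 4: m = 1.059062, f(m) = -0.056787 < 0 → root in [1.007500, 1.059062]
step 5: m = 1.033281, f(m) = -0.021170 < 0 → root in [1.007500, 1.033281]
Midpoint of [1.007500, 1.033281] = 1.020391

1.02039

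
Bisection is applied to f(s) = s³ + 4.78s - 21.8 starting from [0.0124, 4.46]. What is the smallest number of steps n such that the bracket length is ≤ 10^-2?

Initial width b − a = 4.46 − 0.0124 = 4.447600.
After n steps the width is (b−a)/2^n; need (b−a)/2^n ≤ 10^-2.
So n ≥ log₂(4.447600/10^-2) = log₂(444.7600) ≈ 8.7969.
Hence n = 9.

9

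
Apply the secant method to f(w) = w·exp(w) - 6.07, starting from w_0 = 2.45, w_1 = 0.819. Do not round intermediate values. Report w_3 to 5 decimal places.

Secant update: w_(k+1) = w_k − f(w_k)·(w_k − w_(k-1))/(f(w_k) − f(w_(k-1))).
f(w_0) = 22.321449, f(w_1) = -4.212319
w_2 = 0.819000 - (-4.212319)·(0.819000 - 2.450000)/(-4.212319 - (22.321449)) = 1.077926; f(w_2) = -2.902427
w_3 = 1.077926 - (-2.902427)·(1.077926 - 0.819000)/(-2.902427 - (-4.212319)) = 1.651649; f(w_3) = 2.544301

1.65165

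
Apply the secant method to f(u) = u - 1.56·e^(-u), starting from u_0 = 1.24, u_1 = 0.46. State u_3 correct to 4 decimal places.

f(u_0) = 0.788561, f(u_1) = -0.524802
u_2 = 0.460000 - (-0.524802)·(0.460000 - 1.240000)/(-0.524802 - (0.788561)) = 0.771678; f(u_2) = 0.050588
u_3 = 0.771678 - (0.050588)·(0.771678 - 0.460000)/(0.050588 - (-0.524802)) = 0.744275; f(u_3) = 0.003153

0.7443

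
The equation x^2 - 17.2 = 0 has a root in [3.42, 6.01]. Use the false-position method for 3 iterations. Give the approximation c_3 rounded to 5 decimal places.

4.14237

f(3.420000) = -5.503600, f(6.010000) = 18.920100
step 1: c = 4.003627, f(c) = -1.170973 < 0 → new bracket [4.003627, 6.010000]
step 2: c = 4.120565, f(c) = -0.220947 < 0 → new bracket [4.120565, 6.010000]
step 3: c = 4.142375, f(c) = -0.040733 < 0 → new bracket [4.142375, 6.010000]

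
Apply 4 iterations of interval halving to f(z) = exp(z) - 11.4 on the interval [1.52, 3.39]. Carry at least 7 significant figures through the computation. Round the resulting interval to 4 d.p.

f(1.520000) = -6.827775, f(3.390000) = 18.265952 (opposite signs)
step 1: m = 2.455000, f(m) = 0.246434 > 0 → root in [1.520000, 2.455000]
step 2: m = 1.987500, f(m) = -4.102732 < 0 → root in [1.987500, 2.455000]
step 3: m = 2.221250, f(m) = -2.181153 < 0 → root in [2.221250, 2.455000]
step 4: m = 2.338125, f(m) = -1.038210 < 0 → root in [2.338125, 2.455000]

[2.3381, 2.4550]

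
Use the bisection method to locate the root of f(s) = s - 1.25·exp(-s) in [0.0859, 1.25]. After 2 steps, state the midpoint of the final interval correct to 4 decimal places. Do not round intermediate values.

f(0.085900) = -1.061207, f(1.250000) = 0.891869 (opposite signs)
step 1: m = 0.667950, f(m) = 0.027002 > 0 → root in [0.085900, 0.667950]
step 2: m = 0.376925, f(m) = -0.480534 < 0 → root in [0.376925, 0.667950]
Midpoint of [0.376925, 0.667950] = 0.522437

0.5224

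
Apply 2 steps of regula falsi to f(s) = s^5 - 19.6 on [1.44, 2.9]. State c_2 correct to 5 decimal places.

1.61452

False-position update: c = (a·f(b) − b·f(a))/(f(b) − f(a)); replace the endpoint whose sign matches f(c).
f(1.440000) = -13.408264, f(2.900000) = 185.511490
step 1: c = 1.538412, f(c) = -10.982861 < 0 → new bracket [1.538412, 2.900000]
step 2: c = 1.614517, f(c) = -8.629853 < 0 → new bracket [1.614517, 2.900000]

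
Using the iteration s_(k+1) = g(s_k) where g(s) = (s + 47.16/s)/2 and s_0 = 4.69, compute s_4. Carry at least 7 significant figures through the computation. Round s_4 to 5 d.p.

s_1 = g(4.690000) = 7.372719
s_2 = g(7.372719) = 6.884637
s_3 = g(6.884637) = 6.867336
s_4 = g(6.867336) = 6.867314

6.86731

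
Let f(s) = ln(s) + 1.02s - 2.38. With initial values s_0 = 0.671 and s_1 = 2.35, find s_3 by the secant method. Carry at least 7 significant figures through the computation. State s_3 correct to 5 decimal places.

Secant update: s_(k+1) = s_k − f(s_k)·(s_k − s_(k-1))/(f(s_k) − f(s_(k-1))).
f(s_0) = -2.094566, f(s_1) = 0.871415
s_2 = 2.350000 - (0.871415)·(2.350000 - 0.671000)/(0.871415 - (-2.094566)) = 1.856704; f(s_2) = 0.132641
s_3 = 1.856704 - (0.132641)·(1.856704 - 2.350000)/(0.132641 - (0.871415)) = 1.768137; f(s_3) = -0.006574

1.76814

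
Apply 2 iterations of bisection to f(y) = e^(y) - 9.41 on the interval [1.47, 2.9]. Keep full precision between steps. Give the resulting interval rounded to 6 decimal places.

[2.185000, 2.542500]

f(1.470000) = -5.060765, f(2.900000) = 8.764145 (opposite signs)
step 1: m = 2.185000, f(m) = -0.519351 < 0 → root in [2.185000, 2.900000]
step 2: m = 2.542500, f(m) = 3.301410 > 0 → root in [2.185000, 2.542500]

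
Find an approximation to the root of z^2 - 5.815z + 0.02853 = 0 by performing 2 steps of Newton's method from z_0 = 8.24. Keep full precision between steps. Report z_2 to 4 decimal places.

5.8544

f'(z) = 2z - 5.815
z_0 = 8.240000: f = 20.010530, f' = 10.665000 → z_1 = 8.240000 - (20.010530)/(10.665000) = 6.363720
z_1 = 6.363720: f = 3.520428, f' = 6.912439 → z_2 = 6.363720 - (3.520428)/(6.912439) = 5.854431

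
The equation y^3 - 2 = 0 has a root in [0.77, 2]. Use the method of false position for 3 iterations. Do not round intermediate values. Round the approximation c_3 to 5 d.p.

f(0.770000) = -1.543467, f(2.000000) = 6.000000
step 1: c = 1.021670, f(c) = -0.933571 < 0 → new bracket [1.021670, 2.000000]
step 2: c = 1.153397, f(c) = -0.465606 < 0 → new bracket [1.153397, 2.000000]
step 3: c = 1.214364, f(c) = -0.209204 < 0 → new bracket [1.214364, 2.000000]

1.21436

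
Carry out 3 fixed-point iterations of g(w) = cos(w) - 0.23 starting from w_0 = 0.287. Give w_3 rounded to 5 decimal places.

0.63991

w_1 = g(0.287000) = 0.729097
w_2 = g(0.729097) = 0.515776
w_3 = g(0.515776) = 0.639910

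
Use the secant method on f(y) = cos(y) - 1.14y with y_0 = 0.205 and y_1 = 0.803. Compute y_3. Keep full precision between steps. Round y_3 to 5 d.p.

f(y_0) = 0.745361, f(y_1) = -0.220868
y_2 = 0.803000 - (-0.220868)·(0.803000 - 0.205000)/(-0.220868 - (0.745361)) = 0.666304; f(y_2) = 0.026524
y_3 = 0.666304 - (0.026524)·(0.666304 - 0.803000)/(0.026524 - (-0.220868)) = 0.680960; f(y_3) = 0.000674

0.68096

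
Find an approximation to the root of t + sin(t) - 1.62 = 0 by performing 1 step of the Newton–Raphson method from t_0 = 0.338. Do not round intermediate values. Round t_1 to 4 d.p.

f'(t) = 1 + cos(t)
t_0 = 0.338000: f = -0.950399, f' = 1.943420 → t_1 = 0.338000 - (-0.950399)/(1.943420) = 0.827034

0.8270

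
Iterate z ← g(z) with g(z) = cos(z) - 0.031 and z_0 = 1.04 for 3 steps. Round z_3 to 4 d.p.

0.6228

z_1 = g(1.040000) = 0.475220
z_2 = g(0.475220) = 0.858192
z_3 = g(0.858192) = 0.622807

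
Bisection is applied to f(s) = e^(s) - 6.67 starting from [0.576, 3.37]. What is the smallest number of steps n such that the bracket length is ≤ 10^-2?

9

Initial width b − a = 3.37 − 0.576 = 2.794000.
After n steps the width is (b−a)/2^n; need (b−a)/2^n ≤ 10^-2.
So n ≥ log₂(2.794000/10^-2) = log₂(279.4000) ≈ 8.1262.
Hence n = 9.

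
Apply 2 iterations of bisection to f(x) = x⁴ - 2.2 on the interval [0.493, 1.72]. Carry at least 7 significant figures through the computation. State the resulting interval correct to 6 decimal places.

[1.106500, 1.413250]

f(0.493000) = -2.140927, f(1.720000) = 6.552131 (opposite signs)
step 1: m = 1.106500, f(m) = -0.700986 < 0 → root in [1.106500, 1.720000]
step 2: m = 1.413250, f(m) = 1.789110 > 0 → root in [1.106500, 1.413250]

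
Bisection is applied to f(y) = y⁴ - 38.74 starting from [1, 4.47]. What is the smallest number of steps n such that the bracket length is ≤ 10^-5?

19

Initial width b − a = 4.47 − 1 = 3.470000.
After n steps the width is (b−a)/2^n; need (b−a)/2^n ≤ 10^-5.
So n ≥ log₂(3.470000/10^-5) = log₂(347000.0000) ≈ 18.4046.
Hence n = 19.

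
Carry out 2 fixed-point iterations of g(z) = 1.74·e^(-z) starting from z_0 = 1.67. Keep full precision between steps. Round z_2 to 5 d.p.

1.25400

z_1 = g(1.670000) = 0.327550
z_2 = g(0.327550) = 1.253996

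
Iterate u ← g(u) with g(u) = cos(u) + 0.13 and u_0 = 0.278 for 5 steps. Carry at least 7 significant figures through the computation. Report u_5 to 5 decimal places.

u_1 = g(0.278000) = 1.091606
u_2 = g(1.091606) = 0.591061
u_3 = g(0.591061) = 0.960350
u_4 = g(0.960350) = 0.703233
u_5 = g(0.703233) = 0.892755

0.89276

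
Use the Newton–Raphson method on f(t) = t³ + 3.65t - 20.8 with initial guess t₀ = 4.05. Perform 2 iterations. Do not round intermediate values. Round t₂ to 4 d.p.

Newton update: t ← t − f(t)/f'(t).
f'(t) = 3t² + 3.65
t_0 = 4.050000: f = 60.412625, f' = 52.857500 → t_1 = 4.050000 - (60.412625)/(52.857500) = 2.907066
t_1 = 2.907066: f = 14.378506, f' = 29.003101 → t_2 = 2.907066 - (14.378506)/(29.003101) = 2.411309

2.4113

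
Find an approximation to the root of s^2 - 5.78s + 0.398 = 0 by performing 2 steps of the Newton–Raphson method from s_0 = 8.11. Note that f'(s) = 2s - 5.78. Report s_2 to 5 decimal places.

5.75542

s_0 = 8.110000: f = 19.294300, f' = 10.440000 → s_1 = 8.110000 - (19.294300)/(10.440000) = 6.261887
s_1 = 6.261887: f = 3.415522, f' = 6.743774 → s_2 = 6.261887 - (3.415522)/(6.743774) = 5.755417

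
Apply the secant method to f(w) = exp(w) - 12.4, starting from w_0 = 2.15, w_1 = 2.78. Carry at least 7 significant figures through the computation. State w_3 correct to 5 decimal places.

2.51155

f(w_0) = -3.815142, f(w_1) = 3.719021
w_2 = 2.780000 - (3.719021)·(2.780000 - 2.150000)/(3.719021 - (-3.815142)) = 2.469019; f(w_2) = -0.589148
w_3 = 2.469019 - (-0.589148)·(2.469019 - 2.780000)/(-0.589148 - (3.719021)) = 2.511546; f(w_3) = -0.076033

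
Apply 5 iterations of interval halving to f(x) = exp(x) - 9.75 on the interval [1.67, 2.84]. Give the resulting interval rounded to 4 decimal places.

f(1.670000) = -4.437832, f(2.840000) = 7.365766 (opposite signs)
step 1: m = 2.255000, f(m) = -0.214707 < 0 → root in [2.255000, 2.840000]
step 2: m = 2.547500, f(m) = 3.025126 > 0 → root in [2.255000, 2.547500]
step 3: m = 2.401250, f(m) = 1.286964 > 0 → root in [2.255000, 2.401250]
step 4: m = 2.328125, f(m) = 0.508688 > 0 → root in [2.255000, 2.328125]
step 5: m = 2.291562, f(m) = 0.140379 > 0 → root in [2.255000, 2.291562]

[2.2550, 2.2916]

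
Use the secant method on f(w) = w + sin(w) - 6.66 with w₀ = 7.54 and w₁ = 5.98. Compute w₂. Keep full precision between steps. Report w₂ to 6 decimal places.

f(w_0) = 1.831111, f(w_1) = -0.978562
w_2 = 5.980000 - (-0.978562)·(5.980000 - 7.540000)/(-0.978562 - (1.831111)) = 6.523322; f(w_2) = 0.101157

6.523322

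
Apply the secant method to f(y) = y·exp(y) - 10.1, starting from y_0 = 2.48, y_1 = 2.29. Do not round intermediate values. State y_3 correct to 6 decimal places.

1.812475

f(y_0) = 19.514336, f(y_1) = 12.513607
y_2 = 2.290000 - (12.513607)·(2.290000 - 2.480000)/(12.513607 - (19.514336)) = 1.950380; f(y_2) = 3.613828
y_3 = 1.950380 - (3.613828)·(1.950380 - 2.290000)/(3.613828 - (12.513607)) = 1.812475; f(y_3) = 1.002477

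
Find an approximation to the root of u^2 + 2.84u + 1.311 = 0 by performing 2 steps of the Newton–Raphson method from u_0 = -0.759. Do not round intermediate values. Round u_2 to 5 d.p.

Newton update: u ← u − f(u)/f'(u).
f'(u) = 2u + 2.84
u_0 = -0.759000: f = -0.268479, f' = 1.322000 → u_1 = -0.759000 - (-0.268479)/(1.322000) = -0.555915
u_1 = -0.555915: f = 0.041244, f' = 1.728171 → u_2 = -0.555915 - (0.041244)/(1.728171) = -0.579780

-0.57978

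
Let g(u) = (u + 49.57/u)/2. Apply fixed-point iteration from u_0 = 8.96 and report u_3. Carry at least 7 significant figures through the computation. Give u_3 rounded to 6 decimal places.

7.040597

u_1 = g(8.960000) = 7.246183
u_2 = g(7.246183) = 7.043513
u_3 = g(7.043513) = 7.040597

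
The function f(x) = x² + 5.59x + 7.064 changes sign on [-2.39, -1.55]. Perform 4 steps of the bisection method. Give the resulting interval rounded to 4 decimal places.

f(-2.390000) = -0.584000, f(-1.550000) = 0.802000 (opposite signs)
step 1: m = -1.970000, f(m) = -0.067400 < 0 → root in [-1.970000, -1.550000]
step 2: m = -1.760000, f(m) = 0.323200 > 0 → root in [-1.970000, -1.760000]
step 3: m = -1.865000, f(m) = 0.116875 > 0 → root in [-1.970000, -1.865000]
step 4: m = -1.917500, f(m) = 0.021981 > 0 → root in [-1.970000, -1.917500]

[-1.9700, -1.9175]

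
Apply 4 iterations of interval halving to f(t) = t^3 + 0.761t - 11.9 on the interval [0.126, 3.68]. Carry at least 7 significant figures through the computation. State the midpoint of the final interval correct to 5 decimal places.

f(0.126000) = -11.802114, f(3.680000) = 40.736512 (opposite signs)
step 1: m = 1.903000, f(m) = -3.560276 < 0 → root in [1.903000, 3.680000]
step 2: m = 2.791500, f(m) = 11.977018 > 0 → root in [1.903000, 2.791500]
step 3: m = 2.347250, f(m) = 2.818625 > 0 → root in [1.903000, 2.347250]
step 4: m = 2.125125, f(m) = -0.685383 < 0 → root in [2.125125, 2.347250]
Midpoint of [2.125125, 2.347250] = 2.236187

2.23619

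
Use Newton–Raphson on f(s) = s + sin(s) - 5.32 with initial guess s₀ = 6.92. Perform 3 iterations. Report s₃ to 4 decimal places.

f'(s) = 1 + cos(s)
s_0 = 6.920000: f = 2.194637, f' = 1.803994 → s_1 = 6.920000 - (2.194637)/(1.803994) = 5.703456
s_1 = 5.703456: f = -0.164341, f' = 1.836611 → s_2 = 5.703456 - (-0.164341)/(1.836611) = 5.792937
s_2 = 5.792937: f = 0.002092, f' = 1.882216 → s_3 = 5.792937 - (0.002092)/(1.882216) = 5.791826

5.7918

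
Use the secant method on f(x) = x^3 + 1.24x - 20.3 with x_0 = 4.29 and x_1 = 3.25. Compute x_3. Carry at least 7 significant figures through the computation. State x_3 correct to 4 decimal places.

f(x_0) = 63.973189, f(x_1) = 18.058125
x_2 = 3.250000 - (18.058125)·(3.250000 - 4.290000)/(18.058125 - (63.973189)) = 2.840974; f(x_2) = 6.152690
x_3 = 2.840974 - (6.152690)·(2.840974 - 3.250000)/(6.152690 - (18.058125)) = 2.629591; f(x_3) = 1.143651

2.6296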